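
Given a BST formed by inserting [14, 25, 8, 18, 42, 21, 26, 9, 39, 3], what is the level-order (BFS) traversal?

Tree insertion order: [14, 25, 8, 18, 42, 21, 26, 9, 39, 3]
Tree (level-order array): [14, 8, 25, 3, 9, 18, 42, None, None, None, None, None, 21, 26, None, None, None, None, 39]
BFS from the root, enqueuing left then right child of each popped node:
  queue [14] -> pop 14, enqueue [8, 25], visited so far: [14]
  queue [8, 25] -> pop 8, enqueue [3, 9], visited so far: [14, 8]
  queue [25, 3, 9] -> pop 25, enqueue [18, 42], visited so far: [14, 8, 25]
  queue [3, 9, 18, 42] -> pop 3, enqueue [none], visited so far: [14, 8, 25, 3]
  queue [9, 18, 42] -> pop 9, enqueue [none], visited so far: [14, 8, 25, 3, 9]
  queue [18, 42] -> pop 18, enqueue [21], visited so far: [14, 8, 25, 3, 9, 18]
  queue [42, 21] -> pop 42, enqueue [26], visited so far: [14, 8, 25, 3, 9, 18, 42]
  queue [21, 26] -> pop 21, enqueue [none], visited so far: [14, 8, 25, 3, 9, 18, 42, 21]
  queue [26] -> pop 26, enqueue [39], visited so far: [14, 8, 25, 3, 9, 18, 42, 21, 26]
  queue [39] -> pop 39, enqueue [none], visited so far: [14, 8, 25, 3, 9, 18, 42, 21, 26, 39]
Result: [14, 8, 25, 3, 9, 18, 42, 21, 26, 39]


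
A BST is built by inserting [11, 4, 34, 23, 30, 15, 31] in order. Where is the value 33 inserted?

Starting tree (level order): [11, 4, 34, None, None, 23, None, 15, 30, None, None, None, 31]
Insertion path: 11 -> 34 -> 23 -> 30 -> 31
Result: insert 33 as right child of 31
Final tree (level order): [11, 4, 34, None, None, 23, None, 15, 30, None, None, None, 31, None, 33]


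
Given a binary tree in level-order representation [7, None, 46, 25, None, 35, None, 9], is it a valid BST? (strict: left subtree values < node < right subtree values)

Level-order array: [7, None, 46, 25, None, 35, None, 9]
Validate using subtree bounds (lo, hi): at each node, require lo < value < hi,
then recurse left with hi=value and right with lo=value.
Preorder trace (stopping at first violation):
  at node 7 with bounds (-inf, +inf): OK
  at node 46 with bounds (7, +inf): OK
  at node 25 with bounds (7, 46): OK
  at node 35 with bounds (7, 25): VIOLATION
Node 35 violates its bound: not (7 < 35 < 25).
Result: Not a valid BST


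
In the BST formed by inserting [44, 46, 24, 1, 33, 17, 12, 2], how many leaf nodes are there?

Tree built from: [44, 46, 24, 1, 33, 17, 12, 2]
Tree (level-order array): [44, 24, 46, 1, 33, None, None, None, 17, None, None, 12, None, 2]
Rule: A leaf has 0 children.
Per-node child counts:
  node 44: 2 child(ren)
  node 24: 2 child(ren)
  node 1: 1 child(ren)
  node 17: 1 child(ren)
  node 12: 1 child(ren)
  node 2: 0 child(ren)
  node 33: 0 child(ren)
  node 46: 0 child(ren)
Matching nodes: [2, 33, 46]
Count of leaf nodes: 3


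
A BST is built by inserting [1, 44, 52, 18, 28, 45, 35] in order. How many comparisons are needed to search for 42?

Search path for 42: 1 -> 44 -> 18 -> 28 -> 35
Found: False
Comparisons: 5


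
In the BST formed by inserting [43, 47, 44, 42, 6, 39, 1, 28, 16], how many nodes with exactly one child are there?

Tree built from: [43, 47, 44, 42, 6, 39, 1, 28, 16]
Tree (level-order array): [43, 42, 47, 6, None, 44, None, 1, 39, None, None, None, None, 28, None, 16]
Rule: These are nodes with exactly 1 non-null child.
Per-node child counts:
  node 43: 2 child(ren)
  node 42: 1 child(ren)
  node 6: 2 child(ren)
  node 1: 0 child(ren)
  node 39: 1 child(ren)
  node 28: 1 child(ren)
  node 16: 0 child(ren)
  node 47: 1 child(ren)
  node 44: 0 child(ren)
Matching nodes: [42, 39, 28, 47]
Count of nodes with exactly one child: 4


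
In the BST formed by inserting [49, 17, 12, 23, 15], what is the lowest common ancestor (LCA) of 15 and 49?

Tree insertion order: [49, 17, 12, 23, 15]
Tree (level-order array): [49, 17, None, 12, 23, None, 15]
In a BST, the LCA of p=15, q=49 is the first node v on the
root-to-leaf path with p <= v <= q (go left if both < v, right if both > v).
Walk from root:
  at 49: 15 <= 49 <= 49, this is the LCA
LCA = 49


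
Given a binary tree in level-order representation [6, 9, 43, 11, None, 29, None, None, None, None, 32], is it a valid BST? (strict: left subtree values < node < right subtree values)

Level-order array: [6, 9, 43, 11, None, 29, None, None, None, None, 32]
Validate using subtree bounds (lo, hi): at each node, require lo < value < hi,
then recurse left with hi=value and right with lo=value.
Preorder trace (stopping at first violation):
  at node 6 with bounds (-inf, +inf): OK
  at node 9 with bounds (-inf, 6): VIOLATION
Node 9 violates its bound: not (-inf < 9 < 6).
Result: Not a valid BST


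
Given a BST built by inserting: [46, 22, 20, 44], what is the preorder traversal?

Tree insertion order: [46, 22, 20, 44]
Tree (level-order array): [46, 22, None, 20, 44]
Preorder traversal: [46, 22, 20, 44]


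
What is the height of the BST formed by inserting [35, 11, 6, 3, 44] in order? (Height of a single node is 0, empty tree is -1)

Insertion order: [35, 11, 6, 3, 44]
Tree (level-order array): [35, 11, 44, 6, None, None, None, 3]
Compute height bottom-up (empty subtree = -1):
  height(3) = 1 + max(-1, -1) = 0
  height(6) = 1 + max(0, -1) = 1
  height(11) = 1 + max(1, -1) = 2
  height(44) = 1 + max(-1, -1) = 0
  height(35) = 1 + max(2, 0) = 3
Height = 3


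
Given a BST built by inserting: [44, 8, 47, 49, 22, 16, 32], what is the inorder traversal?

Tree insertion order: [44, 8, 47, 49, 22, 16, 32]
Tree (level-order array): [44, 8, 47, None, 22, None, 49, 16, 32]
Inorder traversal: [8, 16, 22, 32, 44, 47, 49]


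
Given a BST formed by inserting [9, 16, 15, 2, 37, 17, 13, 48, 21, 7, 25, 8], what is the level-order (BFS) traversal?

Tree insertion order: [9, 16, 15, 2, 37, 17, 13, 48, 21, 7, 25, 8]
Tree (level-order array): [9, 2, 16, None, 7, 15, 37, None, 8, 13, None, 17, 48, None, None, None, None, None, 21, None, None, None, 25]
BFS from the root, enqueuing left then right child of each popped node:
  queue [9] -> pop 9, enqueue [2, 16], visited so far: [9]
  queue [2, 16] -> pop 2, enqueue [7], visited so far: [9, 2]
  queue [16, 7] -> pop 16, enqueue [15, 37], visited so far: [9, 2, 16]
  queue [7, 15, 37] -> pop 7, enqueue [8], visited so far: [9, 2, 16, 7]
  queue [15, 37, 8] -> pop 15, enqueue [13], visited so far: [9, 2, 16, 7, 15]
  queue [37, 8, 13] -> pop 37, enqueue [17, 48], visited so far: [9, 2, 16, 7, 15, 37]
  queue [8, 13, 17, 48] -> pop 8, enqueue [none], visited so far: [9, 2, 16, 7, 15, 37, 8]
  queue [13, 17, 48] -> pop 13, enqueue [none], visited so far: [9, 2, 16, 7, 15, 37, 8, 13]
  queue [17, 48] -> pop 17, enqueue [21], visited so far: [9, 2, 16, 7, 15, 37, 8, 13, 17]
  queue [48, 21] -> pop 48, enqueue [none], visited so far: [9, 2, 16, 7, 15, 37, 8, 13, 17, 48]
  queue [21] -> pop 21, enqueue [25], visited so far: [9, 2, 16, 7, 15, 37, 8, 13, 17, 48, 21]
  queue [25] -> pop 25, enqueue [none], visited so far: [9, 2, 16, 7, 15, 37, 8, 13, 17, 48, 21, 25]
Result: [9, 2, 16, 7, 15, 37, 8, 13, 17, 48, 21, 25]


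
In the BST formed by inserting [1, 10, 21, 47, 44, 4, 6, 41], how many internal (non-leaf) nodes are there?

Tree built from: [1, 10, 21, 47, 44, 4, 6, 41]
Tree (level-order array): [1, None, 10, 4, 21, None, 6, None, 47, None, None, 44, None, 41]
Rule: An internal node has at least one child.
Per-node child counts:
  node 1: 1 child(ren)
  node 10: 2 child(ren)
  node 4: 1 child(ren)
  node 6: 0 child(ren)
  node 21: 1 child(ren)
  node 47: 1 child(ren)
  node 44: 1 child(ren)
  node 41: 0 child(ren)
Matching nodes: [1, 10, 4, 21, 47, 44]
Count of internal (non-leaf) nodes: 6


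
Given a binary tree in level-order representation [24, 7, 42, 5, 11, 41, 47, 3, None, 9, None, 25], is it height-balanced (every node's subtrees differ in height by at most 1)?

Tree (level-order array): [24, 7, 42, 5, 11, 41, 47, 3, None, 9, None, 25]
Definition: a tree is height-balanced if, at every node, |h(left) - h(right)| <= 1 (empty subtree has height -1).
Bottom-up per-node check:
  node 3: h_left=-1, h_right=-1, diff=0 [OK], height=0
  node 5: h_left=0, h_right=-1, diff=1 [OK], height=1
  node 9: h_left=-1, h_right=-1, diff=0 [OK], height=0
  node 11: h_left=0, h_right=-1, diff=1 [OK], height=1
  node 7: h_left=1, h_right=1, diff=0 [OK], height=2
  node 25: h_left=-1, h_right=-1, diff=0 [OK], height=0
  node 41: h_left=0, h_right=-1, diff=1 [OK], height=1
  node 47: h_left=-1, h_right=-1, diff=0 [OK], height=0
  node 42: h_left=1, h_right=0, diff=1 [OK], height=2
  node 24: h_left=2, h_right=2, diff=0 [OK], height=3
All nodes satisfy the balance condition.
Result: Balanced


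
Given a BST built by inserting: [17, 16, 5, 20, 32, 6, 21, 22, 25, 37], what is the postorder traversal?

Tree insertion order: [17, 16, 5, 20, 32, 6, 21, 22, 25, 37]
Tree (level-order array): [17, 16, 20, 5, None, None, 32, None, 6, 21, 37, None, None, None, 22, None, None, None, 25]
Postorder traversal: [6, 5, 16, 25, 22, 21, 37, 32, 20, 17]


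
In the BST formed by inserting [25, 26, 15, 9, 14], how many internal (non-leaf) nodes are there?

Tree built from: [25, 26, 15, 9, 14]
Tree (level-order array): [25, 15, 26, 9, None, None, None, None, 14]
Rule: An internal node has at least one child.
Per-node child counts:
  node 25: 2 child(ren)
  node 15: 1 child(ren)
  node 9: 1 child(ren)
  node 14: 0 child(ren)
  node 26: 0 child(ren)
Matching nodes: [25, 15, 9]
Count of internal (non-leaf) nodes: 3


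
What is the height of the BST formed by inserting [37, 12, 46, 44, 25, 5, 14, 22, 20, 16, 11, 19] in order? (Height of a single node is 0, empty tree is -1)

Insertion order: [37, 12, 46, 44, 25, 5, 14, 22, 20, 16, 11, 19]
Tree (level-order array): [37, 12, 46, 5, 25, 44, None, None, 11, 14, None, None, None, None, None, None, 22, 20, None, 16, None, None, 19]
Compute height bottom-up (empty subtree = -1):
  height(11) = 1 + max(-1, -1) = 0
  height(5) = 1 + max(-1, 0) = 1
  height(19) = 1 + max(-1, -1) = 0
  height(16) = 1 + max(-1, 0) = 1
  height(20) = 1 + max(1, -1) = 2
  height(22) = 1 + max(2, -1) = 3
  height(14) = 1 + max(-1, 3) = 4
  height(25) = 1 + max(4, -1) = 5
  height(12) = 1 + max(1, 5) = 6
  height(44) = 1 + max(-1, -1) = 0
  height(46) = 1 + max(0, -1) = 1
  height(37) = 1 + max(6, 1) = 7
Height = 7


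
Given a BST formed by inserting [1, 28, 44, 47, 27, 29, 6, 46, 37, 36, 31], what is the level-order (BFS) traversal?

Tree insertion order: [1, 28, 44, 47, 27, 29, 6, 46, 37, 36, 31]
Tree (level-order array): [1, None, 28, 27, 44, 6, None, 29, 47, None, None, None, 37, 46, None, 36, None, None, None, 31]
BFS from the root, enqueuing left then right child of each popped node:
  queue [1] -> pop 1, enqueue [28], visited so far: [1]
  queue [28] -> pop 28, enqueue [27, 44], visited so far: [1, 28]
  queue [27, 44] -> pop 27, enqueue [6], visited so far: [1, 28, 27]
  queue [44, 6] -> pop 44, enqueue [29, 47], visited so far: [1, 28, 27, 44]
  queue [6, 29, 47] -> pop 6, enqueue [none], visited so far: [1, 28, 27, 44, 6]
  queue [29, 47] -> pop 29, enqueue [37], visited so far: [1, 28, 27, 44, 6, 29]
  queue [47, 37] -> pop 47, enqueue [46], visited so far: [1, 28, 27, 44, 6, 29, 47]
  queue [37, 46] -> pop 37, enqueue [36], visited so far: [1, 28, 27, 44, 6, 29, 47, 37]
  queue [46, 36] -> pop 46, enqueue [none], visited so far: [1, 28, 27, 44, 6, 29, 47, 37, 46]
  queue [36] -> pop 36, enqueue [31], visited so far: [1, 28, 27, 44, 6, 29, 47, 37, 46, 36]
  queue [31] -> pop 31, enqueue [none], visited so far: [1, 28, 27, 44, 6, 29, 47, 37, 46, 36, 31]
Result: [1, 28, 27, 44, 6, 29, 47, 37, 46, 36, 31]


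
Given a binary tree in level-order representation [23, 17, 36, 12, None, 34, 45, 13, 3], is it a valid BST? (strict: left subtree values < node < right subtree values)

Level-order array: [23, 17, 36, 12, None, 34, 45, 13, 3]
Validate using subtree bounds (lo, hi): at each node, require lo < value < hi,
then recurse left with hi=value and right with lo=value.
Preorder trace (stopping at first violation):
  at node 23 with bounds (-inf, +inf): OK
  at node 17 with bounds (-inf, 23): OK
  at node 12 with bounds (-inf, 17): OK
  at node 13 with bounds (-inf, 12): VIOLATION
Node 13 violates its bound: not (-inf < 13 < 12).
Result: Not a valid BST


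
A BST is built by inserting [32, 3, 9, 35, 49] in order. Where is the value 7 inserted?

Starting tree (level order): [32, 3, 35, None, 9, None, 49]
Insertion path: 32 -> 3 -> 9
Result: insert 7 as left child of 9
Final tree (level order): [32, 3, 35, None, 9, None, 49, 7]


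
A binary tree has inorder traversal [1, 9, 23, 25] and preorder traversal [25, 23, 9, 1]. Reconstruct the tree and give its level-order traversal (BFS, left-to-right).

Inorder:  [1, 9, 23, 25]
Preorder: [25, 23, 9, 1]
Algorithm: preorder visits root first, so consume preorder in order;
for each root, split the current inorder slice at that value into
left-subtree inorder and right-subtree inorder, then recurse.
Recursive splits:
  root=25; inorder splits into left=[1, 9, 23], right=[]
  root=23; inorder splits into left=[1, 9], right=[]
  root=9; inorder splits into left=[1], right=[]
  root=1; inorder splits into left=[], right=[]
Reconstructed level-order: [25, 23, 9, 1]


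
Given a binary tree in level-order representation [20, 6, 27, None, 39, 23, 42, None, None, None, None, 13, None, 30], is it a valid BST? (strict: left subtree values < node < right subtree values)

Level-order array: [20, 6, 27, None, 39, 23, 42, None, None, None, None, 13, None, 30]
Validate using subtree bounds (lo, hi): at each node, require lo < value < hi,
then recurse left with hi=value and right with lo=value.
Preorder trace (stopping at first violation):
  at node 20 with bounds (-inf, +inf): OK
  at node 6 with bounds (-inf, 20): OK
  at node 39 with bounds (6, 20): VIOLATION
Node 39 violates its bound: not (6 < 39 < 20).
Result: Not a valid BST


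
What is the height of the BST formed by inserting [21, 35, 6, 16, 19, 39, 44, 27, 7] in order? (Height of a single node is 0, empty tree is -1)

Insertion order: [21, 35, 6, 16, 19, 39, 44, 27, 7]
Tree (level-order array): [21, 6, 35, None, 16, 27, 39, 7, 19, None, None, None, 44]
Compute height bottom-up (empty subtree = -1):
  height(7) = 1 + max(-1, -1) = 0
  height(19) = 1 + max(-1, -1) = 0
  height(16) = 1 + max(0, 0) = 1
  height(6) = 1 + max(-1, 1) = 2
  height(27) = 1 + max(-1, -1) = 0
  height(44) = 1 + max(-1, -1) = 0
  height(39) = 1 + max(-1, 0) = 1
  height(35) = 1 + max(0, 1) = 2
  height(21) = 1 + max(2, 2) = 3
Height = 3


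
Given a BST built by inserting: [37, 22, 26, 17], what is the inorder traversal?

Tree insertion order: [37, 22, 26, 17]
Tree (level-order array): [37, 22, None, 17, 26]
Inorder traversal: [17, 22, 26, 37]


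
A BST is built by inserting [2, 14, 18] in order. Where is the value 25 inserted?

Starting tree (level order): [2, None, 14, None, 18]
Insertion path: 2 -> 14 -> 18
Result: insert 25 as right child of 18
Final tree (level order): [2, None, 14, None, 18, None, 25]


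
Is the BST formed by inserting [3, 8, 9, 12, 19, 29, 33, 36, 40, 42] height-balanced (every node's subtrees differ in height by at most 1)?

Tree (level-order array): [3, None, 8, None, 9, None, 12, None, 19, None, 29, None, 33, None, 36, None, 40, None, 42]
Definition: a tree is height-balanced if, at every node, |h(left) - h(right)| <= 1 (empty subtree has height -1).
Bottom-up per-node check:
  node 42: h_left=-1, h_right=-1, diff=0 [OK], height=0
  node 40: h_left=-1, h_right=0, diff=1 [OK], height=1
  node 36: h_left=-1, h_right=1, diff=2 [FAIL (|-1-1|=2 > 1)], height=2
  node 33: h_left=-1, h_right=2, diff=3 [FAIL (|-1-2|=3 > 1)], height=3
  node 29: h_left=-1, h_right=3, diff=4 [FAIL (|-1-3|=4 > 1)], height=4
  node 19: h_left=-1, h_right=4, diff=5 [FAIL (|-1-4|=5 > 1)], height=5
  node 12: h_left=-1, h_right=5, diff=6 [FAIL (|-1-5|=6 > 1)], height=6
  node 9: h_left=-1, h_right=6, diff=7 [FAIL (|-1-6|=7 > 1)], height=7
  node 8: h_left=-1, h_right=7, diff=8 [FAIL (|-1-7|=8 > 1)], height=8
  node 3: h_left=-1, h_right=8, diff=9 [FAIL (|-1-8|=9 > 1)], height=9
Node 36 violates the condition: |-1 - 1| = 2 > 1.
Result: Not balanced


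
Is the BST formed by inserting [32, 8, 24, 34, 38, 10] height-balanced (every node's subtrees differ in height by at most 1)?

Tree (level-order array): [32, 8, 34, None, 24, None, 38, 10]
Definition: a tree is height-balanced if, at every node, |h(left) - h(right)| <= 1 (empty subtree has height -1).
Bottom-up per-node check:
  node 10: h_left=-1, h_right=-1, diff=0 [OK], height=0
  node 24: h_left=0, h_right=-1, diff=1 [OK], height=1
  node 8: h_left=-1, h_right=1, diff=2 [FAIL (|-1-1|=2 > 1)], height=2
  node 38: h_left=-1, h_right=-1, diff=0 [OK], height=0
  node 34: h_left=-1, h_right=0, diff=1 [OK], height=1
  node 32: h_left=2, h_right=1, diff=1 [OK], height=3
Node 8 violates the condition: |-1 - 1| = 2 > 1.
Result: Not balanced


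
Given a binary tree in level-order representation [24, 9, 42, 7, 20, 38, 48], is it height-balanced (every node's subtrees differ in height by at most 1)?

Tree (level-order array): [24, 9, 42, 7, 20, 38, 48]
Definition: a tree is height-balanced if, at every node, |h(left) - h(right)| <= 1 (empty subtree has height -1).
Bottom-up per-node check:
  node 7: h_left=-1, h_right=-1, diff=0 [OK], height=0
  node 20: h_left=-1, h_right=-1, diff=0 [OK], height=0
  node 9: h_left=0, h_right=0, diff=0 [OK], height=1
  node 38: h_left=-1, h_right=-1, diff=0 [OK], height=0
  node 48: h_left=-1, h_right=-1, diff=0 [OK], height=0
  node 42: h_left=0, h_right=0, diff=0 [OK], height=1
  node 24: h_left=1, h_right=1, diff=0 [OK], height=2
All nodes satisfy the balance condition.
Result: Balanced


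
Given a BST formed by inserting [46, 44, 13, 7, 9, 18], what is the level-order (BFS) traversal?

Tree insertion order: [46, 44, 13, 7, 9, 18]
Tree (level-order array): [46, 44, None, 13, None, 7, 18, None, 9]
BFS from the root, enqueuing left then right child of each popped node:
  queue [46] -> pop 46, enqueue [44], visited so far: [46]
  queue [44] -> pop 44, enqueue [13], visited so far: [46, 44]
  queue [13] -> pop 13, enqueue [7, 18], visited so far: [46, 44, 13]
  queue [7, 18] -> pop 7, enqueue [9], visited so far: [46, 44, 13, 7]
  queue [18, 9] -> pop 18, enqueue [none], visited so far: [46, 44, 13, 7, 18]
  queue [9] -> pop 9, enqueue [none], visited so far: [46, 44, 13, 7, 18, 9]
Result: [46, 44, 13, 7, 18, 9]


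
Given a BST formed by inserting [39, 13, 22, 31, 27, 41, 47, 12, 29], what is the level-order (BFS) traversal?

Tree insertion order: [39, 13, 22, 31, 27, 41, 47, 12, 29]
Tree (level-order array): [39, 13, 41, 12, 22, None, 47, None, None, None, 31, None, None, 27, None, None, 29]
BFS from the root, enqueuing left then right child of each popped node:
  queue [39] -> pop 39, enqueue [13, 41], visited so far: [39]
  queue [13, 41] -> pop 13, enqueue [12, 22], visited so far: [39, 13]
  queue [41, 12, 22] -> pop 41, enqueue [47], visited so far: [39, 13, 41]
  queue [12, 22, 47] -> pop 12, enqueue [none], visited so far: [39, 13, 41, 12]
  queue [22, 47] -> pop 22, enqueue [31], visited so far: [39, 13, 41, 12, 22]
  queue [47, 31] -> pop 47, enqueue [none], visited so far: [39, 13, 41, 12, 22, 47]
  queue [31] -> pop 31, enqueue [27], visited so far: [39, 13, 41, 12, 22, 47, 31]
  queue [27] -> pop 27, enqueue [29], visited so far: [39, 13, 41, 12, 22, 47, 31, 27]
  queue [29] -> pop 29, enqueue [none], visited so far: [39, 13, 41, 12, 22, 47, 31, 27, 29]
Result: [39, 13, 41, 12, 22, 47, 31, 27, 29]


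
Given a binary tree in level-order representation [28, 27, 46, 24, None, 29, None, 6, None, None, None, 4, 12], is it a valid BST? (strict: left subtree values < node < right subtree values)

Level-order array: [28, 27, 46, 24, None, 29, None, 6, None, None, None, 4, 12]
Validate using subtree bounds (lo, hi): at each node, require lo < value < hi,
then recurse left with hi=value and right with lo=value.
Preorder trace (stopping at first violation):
  at node 28 with bounds (-inf, +inf): OK
  at node 27 with bounds (-inf, 28): OK
  at node 24 with bounds (-inf, 27): OK
  at node 6 with bounds (-inf, 24): OK
  at node 4 with bounds (-inf, 6): OK
  at node 12 with bounds (6, 24): OK
  at node 46 with bounds (28, +inf): OK
  at node 29 with bounds (28, 46): OK
No violation found at any node.
Result: Valid BST


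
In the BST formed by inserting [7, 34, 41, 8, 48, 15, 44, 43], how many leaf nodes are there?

Tree built from: [7, 34, 41, 8, 48, 15, 44, 43]
Tree (level-order array): [7, None, 34, 8, 41, None, 15, None, 48, None, None, 44, None, 43]
Rule: A leaf has 0 children.
Per-node child counts:
  node 7: 1 child(ren)
  node 34: 2 child(ren)
  node 8: 1 child(ren)
  node 15: 0 child(ren)
  node 41: 1 child(ren)
  node 48: 1 child(ren)
  node 44: 1 child(ren)
  node 43: 0 child(ren)
Matching nodes: [15, 43]
Count of leaf nodes: 2


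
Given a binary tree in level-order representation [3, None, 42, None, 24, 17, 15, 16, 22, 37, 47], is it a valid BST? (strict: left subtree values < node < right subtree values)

Level-order array: [3, None, 42, None, 24, 17, 15, 16, 22, 37, 47]
Validate using subtree bounds (lo, hi): at each node, require lo < value < hi,
then recurse left with hi=value and right with lo=value.
Preorder trace (stopping at first violation):
  at node 3 with bounds (-inf, +inf): OK
  at node 42 with bounds (3, +inf): OK
  at node 24 with bounds (42, +inf): VIOLATION
Node 24 violates its bound: not (42 < 24 < +inf).
Result: Not a valid BST


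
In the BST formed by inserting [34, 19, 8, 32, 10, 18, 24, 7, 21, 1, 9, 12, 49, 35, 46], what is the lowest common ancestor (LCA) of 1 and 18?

Tree insertion order: [34, 19, 8, 32, 10, 18, 24, 7, 21, 1, 9, 12, 49, 35, 46]
Tree (level-order array): [34, 19, 49, 8, 32, 35, None, 7, 10, 24, None, None, 46, 1, None, 9, 18, 21, None, None, None, None, None, None, None, 12]
In a BST, the LCA of p=1, q=18 is the first node v on the
root-to-leaf path with p <= v <= q (go left if both < v, right if both > v).
Walk from root:
  at 34: both 1 and 18 < 34, go left
  at 19: both 1 and 18 < 19, go left
  at 8: 1 <= 8 <= 18, this is the LCA
LCA = 8


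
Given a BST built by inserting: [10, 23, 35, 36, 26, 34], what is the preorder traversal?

Tree insertion order: [10, 23, 35, 36, 26, 34]
Tree (level-order array): [10, None, 23, None, 35, 26, 36, None, 34]
Preorder traversal: [10, 23, 35, 26, 34, 36]


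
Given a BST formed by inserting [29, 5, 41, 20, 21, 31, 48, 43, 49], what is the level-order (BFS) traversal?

Tree insertion order: [29, 5, 41, 20, 21, 31, 48, 43, 49]
Tree (level-order array): [29, 5, 41, None, 20, 31, 48, None, 21, None, None, 43, 49]
BFS from the root, enqueuing left then right child of each popped node:
  queue [29] -> pop 29, enqueue [5, 41], visited so far: [29]
  queue [5, 41] -> pop 5, enqueue [20], visited so far: [29, 5]
  queue [41, 20] -> pop 41, enqueue [31, 48], visited so far: [29, 5, 41]
  queue [20, 31, 48] -> pop 20, enqueue [21], visited so far: [29, 5, 41, 20]
  queue [31, 48, 21] -> pop 31, enqueue [none], visited so far: [29, 5, 41, 20, 31]
  queue [48, 21] -> pop 48, enqueue [43, 49], visited so far: [29, 5, 41, 20, 31, 48]
  queue [21, 43, 49] -> pop 21, enqueue [none], visited so far: [29, 5, 41, 20, 31, 48, 21]
  queue [43, 49] -> pop 43, enqueue [none], visited so far: [29, 5, 41, 20, 31, 48, 21, 43]
  queue [49] -> pop 49, enqueue [none], visited so far: [29, 5, 41, 20, 31, 48, 21, 43, 49]
Result: [29, 5, 41, 20, 31, 48, 21, 43, 49]


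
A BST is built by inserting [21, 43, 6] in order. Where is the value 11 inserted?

Starting tree (level order): [21, 6, 43]
Insertion path: 21 -> 6
Result: insert 11 as right child of 6
Final tree (level order): [21, 6, 43, None, 11]


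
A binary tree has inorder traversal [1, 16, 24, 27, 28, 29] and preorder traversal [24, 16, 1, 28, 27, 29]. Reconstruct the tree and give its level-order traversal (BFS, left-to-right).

Inorder:  [1, 16, 24, 27, 28, 29]
Preorder: [24, 16, 1, 28, 27, 29]
Algorithm: preorder visits root first, so consume preorder in order;
for each root, split the current inorder slice at that value into
left-subtree inorder and right-subtree inorder, then recurse.
Recursive splits:
  root=24; inorder splits into left=[1, 16], right=[27, 28, 29]
  root=16; inorder splits into left=[1], right=[]
  root=1; inorder splits into left=[], right=[]
  root=28; inorder splits into left=[27], right=[29]
  root=27; inorder splits into left=[], right=[]
  root=29; inorder splits into left=[], right=[]
Reconstructed level-order: [24, 16, 28, 1, 27, 29]


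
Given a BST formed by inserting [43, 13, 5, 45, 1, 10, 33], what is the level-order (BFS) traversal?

Tree insertion order: [43, 13, 5, 45, 1, 10, 33]
Tree (level-order array): [43, 13, 45, 5, 33, None, None, 1, 10]
BFS from the root, enqueuing left then right child of each popped node:
  queue [43] -> pop 43, enqueue [13, 45], visited so far: [43]
  queue [13, 45] -> pop 13, enqueue [5, 33], visited so far: [43, 13]
  queue [45, 5, 33] -> pop 45, enqueue [none], visited so far: [43, 13, 45]
  queue [5, 33] -> pop 5, enqueue [1, 10], visited so far: [43, 13, 45, 5]
  queue [33, 1, 10] -> pop 33, enqueue [none], visited so far: [43, 13, 45, 5, 33]
  queue [1, 10] -> pop 1, enqueue [none], visited so far: [43, 13, 45, 5, 33, 1]
  queue [10] -> pop 10, enqueue [none], visited so far: [43, 13, 45, 5, 33, 1, 10]
Result: [43, 13, 45, 5, 33, 1, 10]


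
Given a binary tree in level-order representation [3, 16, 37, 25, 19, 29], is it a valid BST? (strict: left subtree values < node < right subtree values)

Level-order array: [3, 16, 37, 25, 19, 29]
Validate using subtree bounds (lo, hi): at each node, require lo < value < hi,
then recurse left with hi=value and right with lo=value.
Preorder trace (stopping at first violation):
  at node 3 with bounds (-inf, +inf): OK
  at node 16 with bounds (-inf, 3): VIOLATION
Node 16 violates its bound: not (-inf < 16 < 3).
Result: Not a valid BST


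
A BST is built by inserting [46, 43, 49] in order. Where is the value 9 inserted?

Starting tree (level order): [46, 43, 49]
Insertion path: 46 -> 43
Result: insert 9 as left child of 43
Final tree (level order): [46, 43, 49, 9]


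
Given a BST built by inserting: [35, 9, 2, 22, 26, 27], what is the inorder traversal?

Tree insertion order: [35, 9, 2, 22, 26, 27]
Tree (level-order array): [35, 9, None, 2, 22, None, None, None, 26, None, 27]
Inorder traversal: [2, 9, 22, 26, 27, 35]


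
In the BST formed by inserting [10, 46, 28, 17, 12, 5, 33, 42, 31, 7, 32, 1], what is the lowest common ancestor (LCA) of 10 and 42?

Tree insertion order: [10, 46, 28, 17, 12, 5, 33, 42, 31, 7, 32, 1]
Tree (level-order array): [10, 5, 46, 1, 7, 28, None, None, None, None, None, 17, 33, 12, None, 31, 42, None, None, None, 32]
In a BST, the LCA of p=10, q=42 is the first node v on the
root-to-leaf path with p <= v <= q (go left if both < v, right if both > v).
Walk from root:
  at 10: 10 <= 10 <= 42, this is the LCA
LCA = 10


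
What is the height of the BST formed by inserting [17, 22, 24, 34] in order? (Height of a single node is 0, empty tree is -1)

Insertion order: [17, 22, 24, 34]
Tree (level-order array): [17, None, 22, None, 24, None, 34]
Compute height bottom-up (empty subtree = -1):
  height(34) = 1 + max(-1, -1) = 0
  height(24) = 1 + max(-1, 0) = 1
  height(22) = 1 + max(-1, 1) = 2
  height(17) = 1 + max(-1, 2) = 3
Height = 3


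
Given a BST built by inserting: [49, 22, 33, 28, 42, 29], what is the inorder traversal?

Tree insertion order: [49, 22, 33, 28, 42, 29]
Tree (level-order array): [49, 22, None, None, 33, 28, 42, None, 29]
Inorder traversal: [22, 28, 29, 33, 42, 49]


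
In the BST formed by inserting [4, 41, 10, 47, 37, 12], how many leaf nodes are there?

Tree built from: [4, 41, 10, 47, 37, 12]
Tree (level-order array): [4, None, 41, 10, 47, None, 37, None, None, 12]
Rule: A leaf has 0 children.
Per-node child counts:
  node 4: 1 child(ren)
  node 41: 2 child(ren)
  node 10: 1 child(ren)
  node 37: 1 child(ren)
  node 12: 0 child(ren)
  node 47: 0 child(ren)
Matching nodes: [12, 47]
Count of leaf nodes: 2


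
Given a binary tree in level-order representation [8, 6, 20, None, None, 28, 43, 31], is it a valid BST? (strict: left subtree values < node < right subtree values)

Level-order array: [8, 6, 20, None, None, 28, 43, 31]
Validate using subtree bounds (lo, hi): at each node, require lo < value < hi,
then recurse left with hi=value and right with lo=value.
Preorder trace (stopping at first violation):
  at node 8 with bounds (-inf, +inf): OK
  at node 6 with bounds (-inf, 8): OK
  at node 20 with bounds (8, +inf): OK
  at node 28 with bounds (8, 20): VIOLATION
Node 28 violates its bound: not (8 < 28 < 20).
Result: Not a valid BST


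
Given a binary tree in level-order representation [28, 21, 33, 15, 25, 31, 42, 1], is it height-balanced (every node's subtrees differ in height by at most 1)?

Tree (level-order array): [28, 21, 33, 15, 25, 31, 42, 1]
Definition: a tree is height-balanced if, at every node, |h(left) - h(right)| <= 1 (empty subtree has height -1).
Bottom-up per-node check:
  node 1: h_left=-1, h_right=-1, diff=0 [OK], height=0
  node 15: h_left=0, h_right=-1, diff=1 [OK], height=1
  node 25: h_left=-1, h_right=-1, diff=0 [OK], height=0
  node 21: h_left=1, h_right=0, diff=1 [OK], height=2
  node 31: h_left=-1, h_right=-1, diff=0 [OK], height=0
  node 42: h_left=-1, h_right=-1, diff=0 [OK], height=0
  node 33: h_left=0, h_right=0, diff=0 [OK], height=1
  node 28: h_left=2, h_right=1, diff=1 [OK], height=3
All nodes satisfy the balance condition.
Result: Balanced


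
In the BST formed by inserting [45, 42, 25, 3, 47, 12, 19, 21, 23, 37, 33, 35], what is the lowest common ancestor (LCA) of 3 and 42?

Tree insertion order: [45, 42, 25, 3, 47, 12, 19, 21, 23, 37, 33, 35]
Tree (level-order array): [45, 42, 47, 25, None, None, None, 3, 37, None, 12, 33, None, None, 19, None, 35, None, 21, None, None, None, 23]
In a BST, the LCA of p=3, q=42 is the first node v on the
root-to-leaf path with p <= v <= q (go left if both < v, right if both > v).
Walk from root:
  at 45: both 3 and 42 < 45, go left
  at 42: 3 <= 42 <= 42, this is the LCA
LCA = 42


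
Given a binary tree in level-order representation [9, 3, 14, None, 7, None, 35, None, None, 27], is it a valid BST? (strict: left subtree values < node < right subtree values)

Level-order array: [9, 3, 14, None, 7, None, 35, None, None, 27]
Validate using subtree bounds (lo, hi): at each node, require lo < value < hi,
then recurse left with hi=value and right with lo=value.
Preorder trace (stopping at first violation):
  at node 9 with bounds (-inf, +inf): OK
  at node 3 with bounds (-inf, 9): OK
  at node 7 with bounds (3, 9): OK
  at node 14 with bounds (9, +inf): OK
  at node 35 with bounds (14, +inf): OK
  at node 27 with bounds (14, 35): OK
No violation found at any node.
Result: Valid BST


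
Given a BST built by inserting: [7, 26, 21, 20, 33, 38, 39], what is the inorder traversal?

Tree insertion order: [7, 26, 21, 20, 33, 38, 39]
Tree (level-order array): [7, None, 26, 21, 33, 20, None, None, 38, None, None, None, 39]
Inorder traversal: [7, 20, 21, 26, 33, 38, 39]


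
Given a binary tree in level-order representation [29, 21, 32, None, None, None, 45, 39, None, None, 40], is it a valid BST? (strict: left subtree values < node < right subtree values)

Level-order array: [29, 21, 32, None, None, None, 45, 39, None, None, 40]
Validate using subtree bounds (lo, hi): at each node, require lo < value < hi,
then recurse left with hi=value and right with lo=value.
Preorder trace (stopping at first violation):
  at node 29 with bounds (-inf, +inf): OK
  at node 21 with bounds (-inf, 29): OK
  at node 32 with bounds (29, +inf): OK
  at node 45 with bounds (32, +inf): OK
  at node 39 with bounds (32, 45): OK
  at node 40 with bounds (39, 45): OK
No violation found at any node.
Result: Valid BST


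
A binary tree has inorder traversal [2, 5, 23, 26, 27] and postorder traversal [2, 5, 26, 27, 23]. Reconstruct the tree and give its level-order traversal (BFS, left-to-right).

Inorder:   [2, 5, 23, 26, 27]
Postorder: [2, 5, 26, 27, 23]
Algorithm: postorder visits root last, so walk postorder right-to-left;
each value is the root of the current inorder slice — split it at that
value, recurse on the right subtree first, then the left.
Recursive splits:
  root=23; inorder splits into left=[2, 5], right=[26, 27]
  root=27; inorder splits into left=[26], right=[]
  root=26; inorder splits into left=[], right=[]
  root=5; inorder splits into left=[2], right=[]
  root=2; inorder splits into left=[], right=[]
Reconstructed level-order: [23, 5, 27, 2, 26]


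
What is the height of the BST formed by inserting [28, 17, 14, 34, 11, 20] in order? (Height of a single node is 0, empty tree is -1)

Insertion order: [28, 17, 14, 34, 11, 20]
Tree (level-order array): [28, 17, 34, 14, 20, None, None, 11]
Compute height bottom-up (empty subtree = -1):
  height(11) = 1 + max(-1, -1) = 0
  height(14) = 1 + max(0, -1) = 1
  height(20) = 1 + max(-1, -1) = 0
  height(17) = 1 + max(1, 0) = 2
  height(34) = 1 + max(-1, -1) = 0
  height(28) = 1 + max(2, 0) = 3
Height = 3


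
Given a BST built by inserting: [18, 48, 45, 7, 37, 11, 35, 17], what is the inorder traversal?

Tree insertion order: [18, 48, 45, 7, 37, 11, 35, 17]
Tree (level-order array): [18, 7, 48, None, 11, 45, None, None, 17, 37, None, None, None, 35]
Inorder traversal: [7, 11, 17, 18, 35, 37, 45, 48]


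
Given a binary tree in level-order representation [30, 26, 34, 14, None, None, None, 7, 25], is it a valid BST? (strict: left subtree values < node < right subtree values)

Level-order array: [30, 26, 34, 14, None, None, None, 7, 25]
Validate using subtree bounds (lo, hi): at each node, require lo < value < hi,
then recurse left with hi=value and right with lo=value.
Preorder trace (stopping at first violation):
  at node 30 with bounds (-inf, +inf): OK
  at node 26 with bounds (-inf, 30): OK
  at node 14 with bounds (-inf, 26): OK
  at node 7 with bounds (-inf, 14): OK
  at node 25 with bounds (14, 26): OK
  at node 34 with bounds (30, +inf): OK
No violation found at any node.
Result: Valid BST


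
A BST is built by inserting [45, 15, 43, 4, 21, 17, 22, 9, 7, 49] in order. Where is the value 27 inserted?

Starting tree (level order): [45, 15, 49, 4, 43, None, None, None, 9, 21, None, 7, None, 17, 22]
Insertion path: 45 -> 15 -> 43 -> 21 -> 22
Result: insert 27 as right child of 22
Final tree (level order): [45, 15, 49, 4, 43, None, None, None, 9, 21, None, 7, None, 17, 22, None, None, None, None, None, 27]


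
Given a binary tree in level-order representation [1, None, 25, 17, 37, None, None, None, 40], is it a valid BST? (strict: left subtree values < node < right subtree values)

Level-order array: [1, None, 25, 17, 37, None, None, None, 40]
Validate using subtree bounds (lo, hi): at each node, require lo < value < hi,
then recurse left with hi=value and right with lo=value.
Preorder trace (stopping at first violation):
  at node 1 with bounds (-inf, +inf): OK
  at node 25 with bounds (1, +inf): OK
  at node 17 with bounds (1, 25): OK
  at node 37 with bounds (25, +inf): OK
  at node 40 with bounds (37, +inf): OK
No violation found at any node.
Result: Valid BST


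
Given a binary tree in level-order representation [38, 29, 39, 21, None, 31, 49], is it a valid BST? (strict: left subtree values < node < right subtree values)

Level-order array: [38, 29, 39, 21, None, 31, 49]
Validate using subtree bounds (lo, hi): at each node, require lo < value < hi,
then recurse left with hi=value and right with lo=value.
Preorder trace (stopping at first violation):
  at node 38 with bounds (-inf, +inf): OK
  at node 29 with bounds (-inf, 38): OK
  at node 21 with bounds (-inf, 29): OK
  at node 39 with bounds (38, +inf): OK
  at node 31 with bounds (38, 39): VIOLATION
Node 31 violates its bound: not (38 < 31 < 39).
Result: Not a valid BST


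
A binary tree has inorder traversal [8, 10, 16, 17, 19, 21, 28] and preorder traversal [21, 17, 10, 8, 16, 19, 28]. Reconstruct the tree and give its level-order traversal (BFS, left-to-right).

Inorder:  [8, 10, 16, 17, 19, 21, 28]
Preorder: [21, 17, 10, 8, 16, 19, 28]
Algorithm: preorder visits root first, so consume preorder in order;
for each root, split the current inorder slice at that value into
left-subtree inorder and right-subtree inorder, then recurse.
Recursive splits:
  root=21; inorder splits into left=[8, 10, 16, 17, 19], right=[28]
  root=17; inorder splits into left=[8, 10, 16], right=[19]
  root=10; inorder splits into left=[8], right=[16]
  root=8; inorder splits into left=[], right=[]
  root=16; inorder splits into left=[], right=[]
  root=19; inorder splits into left=[], right=[]
  root=28; inorder splits into left=[], right=[]
Reconstructed level-order: [21, 17, 28, 10, 19, 8, 16]


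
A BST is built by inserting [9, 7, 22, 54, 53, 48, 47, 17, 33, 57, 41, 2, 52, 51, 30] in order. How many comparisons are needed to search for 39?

Search path for 39: 9 -> 22 -> 54 -> 53 -> 48 -> 47 -> 33 -> 41
Found: False
Comparisons: 8


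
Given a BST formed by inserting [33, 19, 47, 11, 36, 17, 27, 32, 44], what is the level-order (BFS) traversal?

Tree insertion order: [33, 19, 47, 11, 36, 17, 27, 32, 44]
Tree (level-order array): [33, 19, 47, 11, 27, 36, None, None, 17, None, 32, None, 44]
BFS from the root, enqueuing left then right child of each popped node:
  queue [33] -> pop 33, enqueue [19, 47], visited so far: [33]
  queue [19, 47] -> pop 19, enqueue [11, 27], visited so far: [33, 19]
  queue [47, 11, 27] -> pop 47, enqueue [36], visited so far: [33, 19, 47]
  queue [11, 27, 36] -> pop 11, enqueue [17], visited so far: [33, 19, 47, 11]
  queue [27, 36, 17] -> pop 27, enqueue [32], visited so far: [33, 19, 47, 11, 27]
  queue [36, 17, 32] -> pop 36, enqueue [44], visited so far: [33, 19, 47, 11, 27, 36]
  queue [17, 32, 44] -> pop 17, enqueue [none], visited so far: [33, 19, 47, 11, 27, 36, 17]
  queue [32, 44] -> pop 32, enqueue [none], visited so far: [33, 19, 47, 11, 27, 36, 17, 32]
  queue [44] -> pop 44, enqueue [none], visited so far: [33, 19, 47, 11, 27, 36, 17, 32, 44]
Result: [33, 19, 47, 11, 27, 36, 17, 32, 44]


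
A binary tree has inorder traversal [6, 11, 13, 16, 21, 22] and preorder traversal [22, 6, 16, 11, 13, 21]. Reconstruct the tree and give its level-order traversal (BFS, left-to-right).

Inorder:  [6, 11, 13, 16, 21, 22]
Preorder: [22, 6, 16, 11, 13, 21]
Algorithm: preorder visits root first, so consume preorder in order;
for each root, split the current inorder slice at that value into
left-subtree inorder and right-subtree inorder, then recurse.
Recursive splits:
  root=22; inorder splits into left=[6, 11, 13, 16, 21], right=[]
  root=6; inorder splits into left=[], right=[11, 13, 16, 21]
  root=16; inorder splits into left=[11, 13], right=[21]
  root=11; inorder splits into left=[], right=[13]
  root=13; inorder splits into left=[], right=[]
  root=21; inorder splits into left=[], right=[]
Reconstructed level-order: [22, 6, 16, 11, 21, 13]


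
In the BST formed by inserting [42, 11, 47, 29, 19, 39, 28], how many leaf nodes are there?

Tree built from: [42, 11, 47, 29, 19, 39, 28]
Tree (level-order array): [42, 11, 47, None, 29, None, None, 19, 39, None, 28]
Rule: A leaf has 0 children.
Per-node child counts:
  node 42: 2 child(ren)
  node 11: 1 child(ren)
  node 29: 2 child(ren)
  node 19: 1 child(ren)
  node 28: 0 child(ren)
  node 39: 0 child(ren)
  node 47: 0 child(ren)
Matching nodes: [28, 39, 47]
Count of leaf nodes: 3


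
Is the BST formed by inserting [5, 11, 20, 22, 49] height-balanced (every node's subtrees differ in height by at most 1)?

Tree (level-order array): [5, None, 11, None, 20, None, 22, None, 49]
Definition: a tree is height-balanced if, at every node, |h(left) - h(right)| <= 1 (empty subtree has height -1).
Bottom-up per-node check:
  node 49: h_left=-1, h_right=-1, diff=0 [OK], height=0
  node 22: h_left=-1, h_right=0, diff=1 [OK], height=1
  node 20: h_left=-1, h_right=1, diff=2 [FAIL (|-1-1|=2 > 1)], height=2
  node 11: h_left=-1, h_right=2, diff=3 [FAIL (|-1-2|=3 > 1)], height=3
  node 5: h_left=-1, h_right=3, diff=4 [FAIL (|-1-3|=4 > 1)], height=4
Node 20 violates the condition: |-1 - 1| = 2 > 1.
Result: Not balanced
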